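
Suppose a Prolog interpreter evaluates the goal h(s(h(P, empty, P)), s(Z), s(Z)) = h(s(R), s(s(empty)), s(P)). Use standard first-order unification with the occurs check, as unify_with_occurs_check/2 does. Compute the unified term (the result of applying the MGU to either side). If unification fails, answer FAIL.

Decompose h/3: s(h(P, empty, P)) = s(R),  s(Z) = s(s(empty)),  s(Z) = s(P).
Decompose s/1: h(P, empty, P) = R.
Bind R := h(P, empty, P); no other remaining equation mentions R.
Decompose s/1: Z = s(empty).
Bind Z := s(empty); substituting into the remaining equation gives: s(s(empty)) = s(P).
Decompose s/1: s(empty) = P.
Bind P := s(empty). Substituting into the earlier binding gives R := h(s(empty), empty, s(empty)).
Applying the MGU to either side gives h(s(h(s(empty), empty, s(empty))), s(s(empty)), s(s(empty))).

h(s(h(s(empty), empty, s(empty))), s(s(empty)), s(s(empty)))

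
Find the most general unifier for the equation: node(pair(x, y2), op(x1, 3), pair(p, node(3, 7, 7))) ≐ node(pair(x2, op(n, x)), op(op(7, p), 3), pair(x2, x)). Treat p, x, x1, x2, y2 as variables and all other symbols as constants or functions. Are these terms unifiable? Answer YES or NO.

Decompose node/3: pair(x, y2) ≐ pair(x2, op(n, x)),  op(x1, 3) ≐ op(op(7, p), 3),  pair(p, node(3, 7, 7)) ≐ pair(x2, x).
Decompose pair/2: x ≐ x2,  y2 ≐ op(n, x).
Bind x := x2; substituting into the 2 remaining equations that mention x gives: y2 ≐ op(n, x2),  pair(p, node(3, 7, 7)) ≐ pair(x2, x2).
Bind y2 := op(n, x2); no other remaining equation mentions y2.
Decompose op/2: x1 ≐ op(7, p),  3 ≐ 3.
Bind x1 := op(7, p); no other remaining equation mentions x1.
Delete trivial equation 3 ≐ 3.
Decompose pair/2: p ≐ x2,  node(3, 7, 7) ≐ x2.
Bind p := x2; no other remaining equation mentions p. Substituting into the earlier binding gives x1 := op(7, x2).
Bind x2 := node(3, 7, 7). Substituting into the earlier bindings gives x := node(3, 7, 7), y2 := op(n, node(3, 7, 7)), x1 := op(7, node(3, 7, 7)), p := node(3, 7, 7).
No equations remain and no clash or occurs-check failure arose, so a unifier exists.

YES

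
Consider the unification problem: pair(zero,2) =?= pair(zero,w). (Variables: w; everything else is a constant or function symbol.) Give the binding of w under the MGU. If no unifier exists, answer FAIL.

Decompose pair/2: zero =?= zero,  2 =?= w.
Delete trivial equation zero =?= zero.
Bind w := 2.
MGU = { w -> 2 }, so w -> 2.

2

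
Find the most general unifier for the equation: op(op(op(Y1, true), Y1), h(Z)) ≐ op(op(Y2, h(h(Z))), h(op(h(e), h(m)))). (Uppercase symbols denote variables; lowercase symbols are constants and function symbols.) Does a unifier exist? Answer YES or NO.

Decompose op/2: op(op(Y1, true), Y1) ≐ op(Y2, h(h(Z))),  h(Z) ≐ h(op(h(e), h(m))).
Decompose op/2: op(Y1, true) ≐ Y2,  Y1 ≐ h(h(Z)).
Bind Y2 := op(Y1, true); no other remaining equation mentions Y2.
Bind Y1 := h(h(Z)); no other remaining equation mentions Y1. Substituting into the earlier binding gives Y2 := op(h(h(Z)), true).
Decompose h/1: Z ≐ op(h(e), h(m)).
Bind Z := op(h(e), h(m)). Substituting into the earlier bindings gives Y2 := op(h(h(op(h(e), h(m)))), true), Y1 := h(h(op(h(e), h(m)))).
No equations remain and no clash or occurs-check failure arose, so a unifier exists.

YES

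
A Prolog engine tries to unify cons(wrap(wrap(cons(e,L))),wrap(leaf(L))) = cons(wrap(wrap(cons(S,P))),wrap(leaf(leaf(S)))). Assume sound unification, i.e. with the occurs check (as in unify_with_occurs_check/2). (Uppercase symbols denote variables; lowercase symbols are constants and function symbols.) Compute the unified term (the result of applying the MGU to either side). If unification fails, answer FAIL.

Decompose cons/2: wrap(wrap(cons(e,L))) = wrap(wrap(cons(S,P))),  wrap(leaf(L)) = wrap(leaf(leaf(S))).
Decompose wrap/1: wrap(cons(e,L)) = wrap(cons(S,P)).
Decompose wrap/1: cons(e,L) = cons(S,P).
Decompose cons/2: e = S,  L = P.
Bind S := e; substituting into the one remaining equation that mentions S gives: wrap(leaf(L)) = wrap(leaf(leaf(e))).
Bind L := P; substituting into the remaining equation gives: wrap(leaf(P)) = wrap(leaf(leaf(e))).
Decompose wrap/1: leaf(P) = leaf(leaf(e)).
Decompose leaf/1: P = leaf(e).
Bind P := leaf(e). Substituting into the earlier binding gives L := leaf(e).
Applying the MGU to either side gives cons(wrap(wrap(cons(e,leaf(e)))),wrap(leaf(leaf(e)))).

cons(wrap(wrap(cons(e,leaf(e)))),wrap(leaf(leaf(e))))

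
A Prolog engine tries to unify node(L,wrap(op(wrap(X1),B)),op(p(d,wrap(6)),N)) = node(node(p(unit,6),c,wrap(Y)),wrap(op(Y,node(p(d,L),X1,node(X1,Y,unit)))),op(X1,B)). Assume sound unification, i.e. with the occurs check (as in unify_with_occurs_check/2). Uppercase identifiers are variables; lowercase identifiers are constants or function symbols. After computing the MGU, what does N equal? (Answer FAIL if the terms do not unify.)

Decompose node/3: L = node(p(unit,6),c,wrap(Y)),  wrap(op(wrap(X1),B)) = wrap(op(Y,node(p(d,L),X1,node(X1,Y,unit)))),  op(p(d,wrap(6)),N) = op(X1,B).
Bind L := node(p(unit,6),c,wrap(Y)); substituting into the one remaining equation that mentions L gives: wrap(op(wrap(X1),B)) = wrap(op(Y,node(p(d,node(p(unit,6),c,wrap(Y))),X1,node(X1,Y,unit)))).
Decompose wrap/1: op(wrap(X1),B) = op(Y,node(p(d,node(p(unit,6),c,wrap(Y))),X1,node(X1,Y,unit))).
Decompose op/2: wrap(X1) = Y,  B = node(p(d,node(p(unit,6),c,wrap(Y))),X1,node(X1,Y,unit)).
Bind Y := wrap(X1); substituting into the one remaining equation that mentions Y gives: B = node(p(d,node(p(unit,6),c,wrap(wrap(X1)))),X1,node(X1,wrap(X1),unit)). Substituting into the earlier binding gives L := node(p(unit,6),c,wrap(wrap(X1))).
Bind B := node(p(d,node(p(unit,6),c,wrap(wrap(X1)))),X1,node(X1,wrap(X1),unit)); substituting into the remaining equation gives: op(p(d,wrap(6)),N) = op(X1,node(p(d,node(p(unit,6),c,wrap(wrap(X1)))),X1,node(X1,wrap(X1),unit))).
Decompose op/2: p(d,wrap(6)) = X1,  N = node(p(d,node(p(unit,6),c,wrap(wrap(X1)))),X1,node(X1,wrap(X1),unit)).
Bind X1 := p(d,wrap(6)); substituting into the remaining equation gives: N = node(p(d,node(p(unit,6),c,wrap(wrap(p(d,wrap(6)))))),p(d,wrap(6)),node(p(d,wrap(6)),wrap(p(d,wrap(6))),unit)). Substituting into the earlier bindings gives L := node(p(unit,6),c,wrap(wrap(p(d,wrap(6))))), Y := wrap(p(d,wrap(6))), B := node(p(d,node(p(unit,6),c,wrap(wrap(p(d,wrap(6)))))),p(d,wrap(6)),node(p(d,wrap(6)),wrap(p(d,wrap(6))),unit)).
Bind N := node(p(d,node(p(unit,6),c,wrap(wrap(p(d,wrap(6)))))),p(d,wrap(6)),node(p(d,wrap(6)),wrap(p(d,wrap(6))),unit)).
MGU = { L ↦ node(p(unit,6),c,wrap(wrap(p(d,wrap(6))))), Y ↦ wrap(p(d,wrap(6))), B ↦ node(p(d,node(p(unit,6),c,wrap(wrap(p(d,wrap(6)))))),p(d,wrap(6)),node(p(d,wrap(6)),wrap(p(d,wrap(6))),unit)), X1 ↦ p(d,wrap(6)), N ↦ node(p(d,node(p(unit,6),c,wrap(wrap(p(d,wrap(6)))))),p(d,wrap(6)),node(p(d,wrap(6)),wrap(p(d,wrap(6))),unit)) }, so N ↦ node(p(d,node(p(unit,6),c,wrap(wrap(p(d,wrap(6)))))),p(d,wrap(6)),node(p(d,wrap(6)),wrap(p(d,wrap(6))),unit)).

node(p(d,node(p(unit,6),c,wrap(wrap(p(d,wrap(6)))))),p(d,wrap(6)),node(p(d,wrap(6)),wrap(p(d,wrap(6))),unit))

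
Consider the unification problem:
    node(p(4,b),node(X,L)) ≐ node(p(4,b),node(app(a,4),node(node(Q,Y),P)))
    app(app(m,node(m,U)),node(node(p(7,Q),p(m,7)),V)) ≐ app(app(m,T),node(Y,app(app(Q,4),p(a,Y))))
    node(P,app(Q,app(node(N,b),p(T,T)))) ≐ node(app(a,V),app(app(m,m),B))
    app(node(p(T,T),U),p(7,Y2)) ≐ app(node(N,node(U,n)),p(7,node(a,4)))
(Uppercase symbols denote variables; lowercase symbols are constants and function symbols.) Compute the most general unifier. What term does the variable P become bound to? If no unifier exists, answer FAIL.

Decompose node/2: p(4,b) ≐ p(4,b),  node(X,L) ≐ node(app(a,4),node(node(Q,Y),P)).
Delete trivial equation p(4,b) ≐ p(4,b).
Decompose node/2: X ≐ app(a,4),  L ≐ node(node(Q,Y),P).
Bind X := app(a,4); no other remaining equation mentions X.
Bind L := node(node(Q,Y),P); no other remaining equation mentions L.
Decompose app/2: app(m,node(m,U)) ≐ app(m,T),  node(node(p(7,Q),p(m,7)),V) ≐ node(Y,app(app(Q,4),p(a,Y))).
Decompose app/2: m ≐ m,  node(m,U) ≐ T.
Delete trivial equation m ≐ m.
Bind T := node(m,U); substituting into the 2 remaining equations that mention T gives: node(P,app(Q,app(node(N,b),p(node(m,U),node(m,U))))) ≐ node(app(a,V),app(app(m,m),B)),  app(node(p(node(m,U),node(m,U)),U),p(7,Y2)) ≐ app(node(N,node(U,n)),p(7,node(a,4))).
Decompose node/2: node(p(7,Q),p(m,7)) ≐ Y,  V ≐ app(app(Q,4),p(a,Y)).
Bind Y := node(p(7,Q),p(m,7)); substituting into the one remaining equation that mentions Y gives: V ≐ app(app(Q,4),p(a,node(p(7,Q),p(m,7)))). Substituting into the earlier binding gives L := node(node(Q,node(p(7,Q),p(m,7))),P).
Bind V := app(app(Q,4),p(a,node(p(7,Q),p(m,7)))); substituting into the one remaining equation that mentions V gives: node(P,app(Q,app(node(N,b),p(node(m,U),node(m,U))))) ≐ node(app(a,app(app(Q,4),p(a,node(p(7,Q),p(m,7))))),app(app(m,m),B)).
Decompose node/2: P ≐ app(a,app(app(Q,4),p(a,node(p(7,Q),p(m,7))))),  app(Q,app(node(N,b),p(node(m,U),node(m,U)))) ≐ app(app(m,m),B).
Bind P := app(a,app(app(Q,4),p(a,node(p(7,Q),p(m,7))))); no other remaining equation mentions P. Substituting into the earlier binding gives L := node(node(Q,node(p(7,Q),p(m,7))),app(a,app(app(Q,4),p(a,node(p(7,Q),p(m,7)))))).
Decompose app/2: Q ≐ app(m,m),  app(node(N,b),p(node(m,U),node(m,U))) ≐ B.
Bind Q := app(m,m); no other remaining equation mentions Q. Substituting into the earlier bindings gives L := node(node(app(m,m),node(p(7,app(m,m)),p(m,7))),app(a,app(app(app(m,m),4),p(a,node(p(7,app(m,m)),p(m,7)))))), Y := node(p(7,app(m,m)),p(m,7)), V := app(app(app(m,m),4),p(a,node(p(7,app(m,m)),p(m,7)))), P := app(a,app(app(app(m,m),4),p(a,node(p(7,app(m,m)),p(m,7))))).
Bind B := app(node(N,b),p(node(m,U),node(m,U))); no other remaining equation mentions B.
Decompose app/2: node(p(node(m,U),node(m,U)),U) ≐ node(N,node(U,n)),  p(7,Y2) ≐ p(7,node(a,4)).
Decompose node/2: p(node(m,U),node(m,U)) ≐ N,  U ≐ node(U,n).
Bind N := p(node(m,U),node(m,U)); no other remaining equation mentions N. Substituting into the earlier binding gives B := app(node(p(node(m,U),node(m,U)),b),p(node(m,U),node(m,U))).
Occurs check fails: U occurs in node(U,n); the equation U ≐ node(U,n) has no finite solution.

FAIL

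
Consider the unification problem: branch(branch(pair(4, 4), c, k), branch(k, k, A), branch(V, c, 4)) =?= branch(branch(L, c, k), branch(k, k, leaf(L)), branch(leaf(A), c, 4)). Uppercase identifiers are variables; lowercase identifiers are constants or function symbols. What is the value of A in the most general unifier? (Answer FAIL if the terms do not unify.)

leaf(pair(4, 4))

Decompose branch/3: branch(pair(4, 4), c, k) =?= branch(L, c, k),  branch(k, k, A) =?= branch(k, k, leaf(L)),  branch(V, c, 4) =?= branch(leaf(A), c, 4).
Decompose branch/3: pair(4, 4) =?= L,  c =?= c,  k =?= k.
Bind L := pair(4, 4); substituting into the one remaining equation that mentions L gives: branch(k, k, A) =?= branch(k, k, leaf(pair(4, 4))).
Delete trivial equation c =?= c.
Delete trivial equation k =?= k.
Decompose branch/3: k =?= k,  k =?= k,  A =?= leaf(pair(4, 4)).
Delete trivial equation k =?= k.
Delete trivial equation k =?= k.
Bind A := leaf(pair(4, 4)); substituting into the remaining equation gives: branch(V, c, 4) =?= branch(leaf(leaf(pair(4, 4))), c, 4).
Decompose branch/3: V =?= leaf(leaf(pair(4, 4))),  c =?= c,  4 =?= 4.
Bind V := leaf(leaf(pair(4, 4))); no other remaining equation mentions V.
Delete trivial equation c =?= c.
Delete trivial equation 4 =?= 4.
MGU = { L ↦ pair(4, 4), A ↦ leaf(pair(4, 4)), V ↦ leaf(leaf(pair(4, 4))) }, so A ↦ leaf(pair(4, 4)).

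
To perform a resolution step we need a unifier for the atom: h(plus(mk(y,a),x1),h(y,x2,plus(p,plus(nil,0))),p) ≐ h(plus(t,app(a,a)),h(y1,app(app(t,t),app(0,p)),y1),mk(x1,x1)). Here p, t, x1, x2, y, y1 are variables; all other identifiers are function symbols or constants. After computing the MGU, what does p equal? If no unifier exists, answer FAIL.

mk(app(a,a),app(a,a))

Decompose h/3: plus(mk(y,a),x1) ≐ plus(t,app(a,a)),  h(y,x2,plus(p,plus(nil,0))) ≐ h(y1,app(app(t,t),app(0,p)),y1),  p ≐ mk(x1,x1).
Decompose plus/2: mk(y,a) ≐ t,  x1 ≐ app(a,a).
Bind t := mk(y,a); substituting into the one remaining equation that mentions t gives: h(y,x2,plus(p,plus(nil,0))) ≐ h(y1,app(app(mk(y,a),mk(y,a)),app(0,p)),y1).
Bind x1 := app(a,a); substituting into the one remaining equation that mentions x1 gives: p ≐ mk(app(a,a),app(a,a)).
Decompose h/3: y ≐ y1,  x2 ≐ app(app(mk(y,a),mk(y,a)),app(0,p)),  plus(p,plus(nil,0)) ≐ y1.
Bind y := y1; substituting into the one remaining equation that mentions y gives: x2 ≐ app(app(mk(y1,a),mk(y1,a)),app(0,p)). Substituting into the earlier binding gives t := mk(y1,a).
Bind x2 := app(app(mk(y1,a),mk(y1,a)),app(0,p)); no other remaining equation mentions x2.
Bind y1 := plus(p,plus(nil,0)); no other remaining equation mentions y1. Substituting into the earlier bindings gives t := mk(plus(p,plus(nil,0)),a), y := plus(p,plus(nil,0)), x2 := app(app(mk(plus(p,plus(nil,0)),a),mk(plus(p,plus(nil,0)),a)),app(0,p)).
Bind p := mk(app(a,a),app(a,a)). Substituting into the earlier bindings gives t := mk(plus(mk(app(a,a),app(a,a)),plus(nil,0)),a), y := plus(mk(app(a,a),app(a,a)),plus(nil,0)), x2 := app(app(mk(plus(mk(app(a,a),app(a,a)),plus(nil,0)),a),mk(plus(mk(app(a,a),app(a,a)),plus(nil,0)),a)),app(0,mk(app(a,a),app(a,a)))), y1 := plus(mk(app(a,a),app(a,a)),plus(nil,0)).
MGU = { t -> mk(plus(mk(app(a,a),app(a,a)),plus(nil,0)),a), x1 -> app(a,a), y -> plus(mk(app(a,a),app(a,a)),plus(nil,0)), x2 -> app(app(mk(plus(mk(app(a,a),app(a,a)),plus(nil,0)),a),mk(plus(mk(app(a,a),app(a,a)),plus(nil,0)),a)),app(0,mk(app(a,a),app(a,a)))), y1 -> plus(mk(app(a,a),app(a,a)),plus(nil,0)), p -> mk(app(a,a),app(a,a)) }, so p -> mk(app(a,a),app(a,a)).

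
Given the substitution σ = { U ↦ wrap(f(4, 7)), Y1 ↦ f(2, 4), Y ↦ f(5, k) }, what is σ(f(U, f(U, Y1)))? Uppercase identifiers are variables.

f(wrap(f(4, 7)), f(wrap(f(4, 7)), f(2, 4)))

Replace each occurrence of U with wrap(f(4, 7)).
Replace each occurrence of Y1 with f(2, 4).
Result: f(wrap(f(4, 7)), f(wrap(f(4, 7)), f(2, 4))).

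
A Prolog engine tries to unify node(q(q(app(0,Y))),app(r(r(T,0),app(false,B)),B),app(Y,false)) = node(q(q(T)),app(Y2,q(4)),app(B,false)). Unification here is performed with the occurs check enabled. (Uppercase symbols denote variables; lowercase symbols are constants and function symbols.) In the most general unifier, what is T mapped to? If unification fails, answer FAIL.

Decompose node/3: q(q(app(0,Y))) = q(q(T)),  app(r(r(T,0),app(false,B)),B) = app(Y2,q(4)),  app(Y,false) = app(B,false).
Decompose q/1: q(app(0,Y)) = q(T).
Decompose q/1: app(0,Y) = T.
Bind T := app(0,Y); substituting into the one remaining equation that mentions T gives: app(r(r(app(0,Y),0),app(false,B)),B) = app(Y2,q(4)).
Decompose app/2: r(r(app(0,Y),0),app(false,B)) = Y2,  B = q(4).
Bind Y2 := r(r(app(0,Y),0),app(false,B)); no other remaining equation mentions Y2.
Bind B := q(4); substituting into the remaining equation gives: app(Y,false) = app(q(4),false). Substituting into the earlier binding gives Y2 := r(r(app(0,Y),0),app(false,q(4))).
Decompose app/2: Y = q(4),  false = false.
Bind Y := q(4); no other remaining equation mentions Y. Substituting into the earlier bindings gives T := app(0,q(4)), Y2 := r(r(app(0,q(4)),0),app(false,q(4))).
Delete trivial equation false = false.
MGU = { T ↦ app(0,q(4)), Y2 ↦ r(r(app(0,q(4)),0),app(false,q(4))), B ↦ q(4), Y ↦ q(4) }, so T ↦ app(0,q(4)).

app(0,q(4))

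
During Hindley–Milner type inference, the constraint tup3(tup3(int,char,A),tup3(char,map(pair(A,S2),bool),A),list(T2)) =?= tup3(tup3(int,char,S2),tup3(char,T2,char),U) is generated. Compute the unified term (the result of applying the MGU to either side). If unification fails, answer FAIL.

tup3(tup3(int,char,char),tup3(char,map(pair(char,char),bool),char),list(map(pair(char,char),bool)))

Decompose tup3/3: tup3(int,char,A) =?= tup3(int,char,S2),  tup3(char,map(pair(A,S2),bool),A) =?= tup3(char,T2,char),  list(T2) =?= U.
Decompose tup3/3: int =?= int,  char =?= char,  A =?= S2.
Delete trivial equation int =?= int.
Delete trivial equation char =?= char.
Bind A := S2; substituting into the one remaining equation that mentions A gives: tup3(char,map(pair(S2,S2),bool),S2) =?= tup3(char,T2,char).
Decompose tup3/3: char =?= char,  map(pair(S2,S2),bool) =?= T2,  S2 =?= char.
Delete trivial equation char =?= char.
Bind T2 := map(pair(S2,S2),bool); substituting into the one remaining equation that mentions T2 gives: list(map(pair(S2,S2),bool)) =?= U.
Bind S2 := char; substituting into the remaining equation gives: list(map(pair(char,char),bool)) =?= U. Substituting into the earlier bindings gives A := char, T2 := map(pair(char,char),bool).
Bind U := list(map(pair(char,char),bool)).
Applying the MGU to either side gives tup3(tup3(int,char,char),tup3(char,map(pair(char,char),bool),char),list(map(pair(char,char),bool))).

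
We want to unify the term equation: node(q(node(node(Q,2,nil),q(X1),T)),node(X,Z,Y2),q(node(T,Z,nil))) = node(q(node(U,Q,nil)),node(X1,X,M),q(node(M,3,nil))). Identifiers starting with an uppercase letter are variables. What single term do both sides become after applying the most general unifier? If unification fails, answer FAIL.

node(q(node(node(q(3),2,nil),q(3),nil)),node(3,3,nil),q(node(nil,3,nil)))

Decompose node/3: q(node(node(Q,2,nil),q(X1),T)) = q(node(U,Q,nil)),  node(X,Z,Y2) = node(X1,X,M),  q(node(T,Z,nil)) = q(node(M,3,nil)).
Decompose q/1: node(node(Q,2,nil),q(X1),T) = node(U,Q,nil).
Decompose node/3: node(Q,2,nil) = U,  q(X1) = Q,  T = nil.
Bind U := node(Q,2,nil); no other remaining equation mentions U.
Bind Q := q(X1); no other remaining equation mentions Q. Substituting into the earlier binding gives U := node(q(X1),2,nil).
Bind T := nil; substituting into the one remaining equation that mentions T gives: q(node(nil,Z,nil)) = q(node(M,3,nil)).
Decompose node/3: X = X1,  Z = X,  Y2 = M.
Bind X := X1; substituting into the one remaining equation that mentions X gives: Z = X1.
Bind Z := X1; substituting into the one remaining equation that mentions Z gives: q(node(nil,X1,nil)) = q(node(M,3,nil)).
Bind Y2 := M; no other remaining equation mentions Y2.
Decompose q/1: node(nil,X1,nil) = node(M,3,nil).
Decompose node/3: nil = M,  X1 = 3,  nil = nil.
Bind M := nil; no other remaining equation mentions M. Substituting into the earlier binding gives Y2 := nil.
Bind X1 := 3; no other remaining equation mentions X1. Substituting into the earlier bindings gives U := node(q(3),2,nil), Q := q(3), X := 3, Z := 3.
Delete trivial equation nil = nil.
Applying the MGU to either side gives node(q(node(node(q(3),2,nil),q(3),nil)),node(3,3,nil),q(node(nil,3,nil))).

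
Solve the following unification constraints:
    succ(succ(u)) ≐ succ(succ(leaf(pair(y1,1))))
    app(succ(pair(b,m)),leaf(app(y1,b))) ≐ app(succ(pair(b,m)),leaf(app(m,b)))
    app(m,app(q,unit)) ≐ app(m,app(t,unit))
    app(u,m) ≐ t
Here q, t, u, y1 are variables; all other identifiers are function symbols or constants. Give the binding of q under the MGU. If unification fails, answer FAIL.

Decompose succ/1: succ(u) ≐ succ(leaf(pair(y1,1))).
Decompose succ/1: u ≐ leaf(pair(y1,1)).
Bind u := leaf(pair(y1,1)); substituting into the one remaining equation that mentions u gives: app(leaf(pair(y1,1)),m) ≐ t.
Decompose app/2: succ(pair(b,m)) ≐ succ(pair(b,m)),  leaf(app(y1,b)) ≐ leaf(app(m,b)).
Delete trivial equation succ(pair(b,m)) ≐ succ(pair(b,m)).
Decompose leaf/1: app(y1,b) ≐ app(m,b).
Decompose app/2: y1 ≐ m,  b ≐ b.
Bind y1 := m; substituting into the one remaining equation that mentions y1 gives: app(leaf(pair(m,1)),m) ≐ t. Substituting into the earlier binding gives u := leaf(pair(m,1)).
Delete trivial equation b ≐ b.
Decompose app/2: m ≐ m,  app(q,unit) ≐ app(t,unit).
Delete trivial equation m ≐ m.
Decompose app/2: q ≐ t,  unit ≐ unit.
Bind q := t; no other remaining equation mentions q.
Delete trivial equation unit ≐ unit.
Bind t := app(leaf(pair(m,1)),m). Substituting into the earlier binding gives q := app(leaf(pair(m,1)),m).
MGU = { u -> leaf(pair(m,1)), y1 -> m, q -> app(leaf(pair(m,1)),m), t -> app(leaf(pair(m,1)),m) }, so q -> app(leaf(pair(m,1)),m).

app(leaf(pair(m,1)),m)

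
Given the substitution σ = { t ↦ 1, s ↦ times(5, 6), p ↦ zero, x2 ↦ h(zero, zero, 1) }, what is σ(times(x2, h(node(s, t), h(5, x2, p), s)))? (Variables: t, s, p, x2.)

times(h(zero, zero, 1), h(node(times(5, 6), 1), h(5, h(zero, zero, 1), zero), times(5, 6)))

Replace each occurrence of t with 1.
Replace each occurrence of s with times(5, 6).
Replace each occurrence of p with zero.
Replace each occurrence of x2 with h(zero, zero, 1).
Result: times(h(zero, zero, 1), h(node(times(5, 6), 1), h(5, h(zero, zero, 1), zero), times(5, 6))).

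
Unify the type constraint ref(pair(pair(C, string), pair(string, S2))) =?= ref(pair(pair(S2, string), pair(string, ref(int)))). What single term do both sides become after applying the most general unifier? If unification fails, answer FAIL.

ref(pair(pair(ref(int), string), pair(string, ref(int))))

Decompose ref/1: pair(pair(C, string), pair(string, S2)) =?= pair(pair(S2, string), pair(string, ref(int))).
Decompose pair/2: pair(C, string) =?= pair(S2, string),  pair(string, S2) =?= pair(string, ref(int)).
Decompose pair/2: C =?= S2,  string =?= string.
Bind C := S2; no other remaining equation mentions C.
Delete trivial equation string =?= string.
Decompose pair/2: string =?= string,  S2 =?= ref(int).
Delete trivial equation string =?= string.
Bind S2 := ref(int). Substituting into the earlier binding gives C := ref(int).
Applying the MGU to either side gives ref(pair(pair(ref(int), string), pair(string, ref(int)))).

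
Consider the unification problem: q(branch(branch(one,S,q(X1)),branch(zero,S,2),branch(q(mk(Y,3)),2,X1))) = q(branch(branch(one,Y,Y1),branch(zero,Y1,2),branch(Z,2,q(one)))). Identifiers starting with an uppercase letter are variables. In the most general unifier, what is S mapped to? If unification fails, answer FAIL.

q(q(one))

Decompose q/1: branch(branch(one,S,q(X1)),branch(zero,S,2),branch(q(mk(Y,3)),2,X1)) = branch(branch(one,Y,Y1),branch(zero,Y1,2),branch(Z,2,q(one))).
Decompose branch/3: branch(one,S,q(X1)) = branch(one,Y,Y1),  branch(zero,S,2) = branch(zero,Y1,2),  branch(q(mk(Y,3)),2,X1) = branch(Z,2,q(one)).
Decompose branch/3: one = one,  S = Y,  q(X1) = Y1.
Delete trivial equation one = one.
Bind S := Y; substituting into the one remaining equation that mentions S gives: branch(zero,Y,2) = branch(zero,Y1,2).
Bind Y1 := q(X1); substituting into the one remaining equation that mentions Y1 gives: branch(zero,Y,2) = branch(zero,q(X1),2).
Decompose branch/3: zero = zero,  Y = q(X1),  2 = 2.
Delete trivial equation zero = zero.
Bind Y := q(X1); substituting into the one remaining equation that mentions Y gives: branch(q(mk(q(X1),3)),2,X1) = branch(Z,2,q(one)). Substituting into the earlier binding gives S := q(X1).
Delete trivial equation 2 = 2.
Decompose branch/3: q(mk(q(X1),3)) = Z,  2 = 2,  X1 = q(one).
Bind Z := q(mk(q(X1),3)); no other remaining equation mentions Z.
Delete trivial equation 2 = 2.
Bind X1 := q(one). Substituting into the earlier bindings gives S := q(q(one)), Y1 := q(q(one)), Y := q(q(one)), Z := q(mk(q(q(one)),3)).
MGU = { S ↦ q(q(one)), Y1 ↦ q(q(one)), Y ↦ q(q(one)), Z ↦ q(mk(q(q(one)),3)), X1 ↦ q(one) }, so S ↦ q(q(one)).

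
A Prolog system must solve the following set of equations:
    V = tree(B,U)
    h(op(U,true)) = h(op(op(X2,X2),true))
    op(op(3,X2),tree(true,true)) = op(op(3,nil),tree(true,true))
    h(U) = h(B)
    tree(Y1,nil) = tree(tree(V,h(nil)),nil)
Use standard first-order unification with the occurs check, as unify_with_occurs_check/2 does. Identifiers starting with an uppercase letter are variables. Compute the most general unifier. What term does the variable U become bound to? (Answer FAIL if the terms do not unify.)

Bind V := tree(B,U); substituting into the one remaining equation that mentions V gives: tree(Y1,nil) = tree(tree(tree(B,U),h(nil)),nil).
Decompose h/1: op(U,true) = op(op(X2,X2),true).
Decompose op/2: U = op(X2,X2),  true = true.
Bind U := op(X2,X2); substituting into the 2 remaining equations that mention U gives: h(op(X2,X2)) = h(B),  tree(Y1,nil) = tree(tree(tree(B,op(X2,X2)),h(nil)),nil). Substituting into the earlier binding gives V := tree(B,op(X2,X2)).
Delete trivial equation true = true.
Decompose op/2: op(3,X2) = op(3,nil),  tree(true,true) = tree(true,true).
Decompose op/2: 3 = 3,  X2 = nil.
Delete trivial equation 3 = 3.
Bind X2 := nil; substituting into the 2 remaining equations that mention X2 gives: h(op(nil,nil)) = h(B),  tree(Y1,nil) = tree(tree(tree(B,op(nil,nil)),h(nil)),nil). Substituting into the earlier bindings gives V := tree(B,op(nil,nil)), U := op(nil,nil).
Delete trivial equation tree(true,true) = tree(true,true).
Decompose h/1: op(nil,nil) = B.
Bind B := op(nil,nil); substituting into the remaining equation gives: tree(Y1,nil) = tree(tree(tree(op(nil,nil),op(nil,nil)),h(nil)),nil). Substituting into the earlier binding gives V := tree(op(nil,nil),op(nil,nil)).
Decompose tree/2: Y1 = tree(tree(op(nil,nil),op(nil,nil)),h(nil)),  nil = nil.
Bind Y1 := tree(tree(op(nil,nil),op(nil,nil)),h(nil)); no other remaining equation mentions Y1.
Delete trivial equation nil = nil.
MGU = { V -> tree(op(nil,nil),op(nil,nil)), U -> op(nil,nil), X2 -> nil, B -> op(nil,nil), Y1 -> tree(tree(op(nil,nil),op(nil,nil)),h(nil)) }, so U -> op(nil,nil).

op(nil,nil)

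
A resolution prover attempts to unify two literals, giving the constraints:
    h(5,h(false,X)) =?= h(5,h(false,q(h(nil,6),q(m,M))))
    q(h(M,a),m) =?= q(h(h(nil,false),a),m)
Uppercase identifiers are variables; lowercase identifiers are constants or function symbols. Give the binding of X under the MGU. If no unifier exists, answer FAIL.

q(h(nil,6),q(m,h(nil,false)))

Decompose h/2: 5 =?= 5,  h(false,X) =?= h(false,q(h(nil,6),q(m,M))).
Delete trivial equation 5 =?= 5.
Decompose h/2: false =?= false,  X =?= q(h(nil,6),q(m,M)).
Delete trivial equation false =?= false.
Bind X := q(h(nil,6),q(m,M)); no other remaining equation mentions X.
Decompose q/2: h(M,a) =?= h(h(nil,false),a),  m =?= m.
Decompose h/2: M =?= h(nil,false),  a =?= a.
Bind M := h(nil,false); no other remaining equation mentions M. Substituting into the earlier binding gives X := q(h(nil,6),q(m,h(nil,false))).
Delete trivial equation a =?= a.
Delete trivial equation m =?= m.
MGU = { X := q(h(nil,6),q(m,h(nil,false))), M := h(nil,false) }, so X := q(h(nil,6),q(m,h(nil,false))).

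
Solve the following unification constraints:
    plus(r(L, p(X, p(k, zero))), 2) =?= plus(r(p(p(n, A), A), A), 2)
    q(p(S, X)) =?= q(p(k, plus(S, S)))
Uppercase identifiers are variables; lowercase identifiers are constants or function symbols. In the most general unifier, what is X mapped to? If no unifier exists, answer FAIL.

plus(k, k)

Decompose plus/2: r(L, p(X, p(k, zero))) =?= r(p(p(n, A), A), A),  2 =?= 2.
Decompose r/2: L =?= p(p(n, A), A),  p(X, p(k, zero)) =?= A.
Bind L := p(p(n, A), A); no other remaining equation mentions L.
Bind A := p(X, p(k, zero)); no other remaining equation mentions A. Substituting into the earlier binding gives L := p(p(n, p(X, p(k, zero))), p(X, p(k, zero))).
Delete trivial equation 2 =?= 2.
Decompose q/1: p(S, X) =?= p(k, plus(S, S)).
Decompose p/2: S =?= k,  X =?= plus(S, S).
Bind S := k; substituting into the remaining equation gives: X =?= plus(k, k).
Bind X := plus(k, k). Substituting into the earlier bindings gives L := p(p(n, p(plus(k, k), p(k, zero))), p(plus(k, k), p(k, zero))), A := p(plus(k, k), p(k, zero)).
MGU = { L ↦ p(p(n, p(plus(k, k), p(k, zero))), p(plus(k, k), p(k, zero))), A ↦ p(plus(k, k), p(k, zero)), S ↦ k, X ↦ plus(k, k) }, so X ↦ plus(k, k).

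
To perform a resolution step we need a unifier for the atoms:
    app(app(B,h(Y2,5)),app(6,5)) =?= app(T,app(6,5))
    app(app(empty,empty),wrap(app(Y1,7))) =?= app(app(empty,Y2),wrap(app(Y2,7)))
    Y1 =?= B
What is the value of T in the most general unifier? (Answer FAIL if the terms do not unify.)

app(empty,h(empty,5))

Decompose app/2: app(B,h(Y2,5)) =?= T,  app(6,5) =?= app(6,5).
Bind T := app(B,h(Y2,5)); no other remaining equation mentions T.
Delete trivial equation app(6,5) =?= app(6,5).
Decompose app/2: app(empty,empty) =?= app(empty,Y2),  wrap(app(Y1,7)) =?= wrap(app(Y2,7)).
Decompose app/2: empty =?= empty,  empty =?= Y2.
Delete trivial equation empty =?= empty.
Bind Y2 := empty; substituting into the one remaining equation that mentions Y2 gives: wrap(app(Y1,7)) =?= wrap(app(empty,7)). Substituting into the earlier binding gives T := app(B,h(empty,5)).
Decompose wrap/1: app(Y1,7) =?= app(empty,7).
Decompose app/2: Y1 =?= empty,  7 =?= 7.
Bind Y1 := empty; substituting into the one remaining equation that mentions Y1 gives: empty =?= B.
Delete trivial equation 7 =?= 7.
Bind B := empty. Substituting into the earlier binding gives T := app(empty,h(empty,5)).
MGU = { T -> app(empty,h(empty,5)), Y2 -> empty, Y1 -> empty, B -> empty }, so T -> app(empty,h(empty,5)).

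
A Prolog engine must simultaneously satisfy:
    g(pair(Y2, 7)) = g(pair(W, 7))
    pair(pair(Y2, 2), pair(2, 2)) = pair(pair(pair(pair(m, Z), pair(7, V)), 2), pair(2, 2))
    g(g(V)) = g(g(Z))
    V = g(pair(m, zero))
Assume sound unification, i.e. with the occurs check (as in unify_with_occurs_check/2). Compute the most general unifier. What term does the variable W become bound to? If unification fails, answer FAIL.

Decompose g/1: pair(Y2, 7) = pair(W, 7).
Decompose pair/2: Y2 = W,  7 = 7.
Bind Y2 := W; substituting into the one remaining equation that mentions Y2 gives: pair(pair(W, 2), pair(2, 2)) = pair(pair(pair(pair(m, Z), pair(7, V)), 2), pair(2, 2)).
Delete trivial equation 7 = 7.
Decompose pair/2: pair(W, 2) = pair(pair(pair(m, Z), pair(7, V)), 2),  pair(2, 2) = pair(2, 2).
Decompose pair/2: W = pair(pair(m, Z), pair(7, V)),  2 = 2.
Bind W := pair(pair(m, Z), pair(7, V)); no other remaining equation mentions W. Substituting into the earlier binding gives Y2 := pair(pair(m, Z), pair(7, V)).
Delete trivial equation 2 = 2.
Delete trivial equation pair(2, 2) = pair(2, 2).
Decompose g/1: g(V) = g(Z).
Decompose g/1: V = Z.
Bind V := Z; substituting into the remaining equation gives: Z = g(pair(m, zero)). Substituting into the earlier bindings gives Y2 := pair(pair(m, Z), pair(7, Z)), W := pair(pair(m, Z), pair(7, Z)).
Bind Z := g(pair(m, zero)). Substituting into the earlier bindings gives Y2 := pair(pair(m, g(pair(m, zero))), pair(7, g(pair(m, zero)))), W := pair(pair(m, g(pair(m, zero))), pair(7, g(pair(m, zero)))), V := g(pair(m, zero)).
MGU = { Y2 = pair(pair(m, g(pair(m, zero))), pair(7, g(pair(m, zero)))), W = pair(pair(m, g(pair(m, zero))), pair(7, g(pair(m, zero)))), V = g(pair(m, zero)), Z = g(pair(m, zero)) }, so W = pair(pair(m, g(pair(m, zero))), pair(7, g(pair(m, zero)))).

pair(pair(m, g(pair(m, zero))), pair(7, g(pair(m, zero))))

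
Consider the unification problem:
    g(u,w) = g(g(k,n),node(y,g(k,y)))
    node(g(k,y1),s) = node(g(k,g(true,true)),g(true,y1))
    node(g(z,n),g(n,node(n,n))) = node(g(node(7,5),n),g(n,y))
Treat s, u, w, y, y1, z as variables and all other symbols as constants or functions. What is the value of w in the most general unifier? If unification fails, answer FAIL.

Decompose g/2: u = g(k,n),  w = node(y,g(k,y)).
Bind u := g(k,n); no other remaining equation mentions u.
Bind w := node(y,g(k,y)); no other remaining equation mentions w.
Decompose node/2: g(k,y1) = g(k,g(true,true)),  s = g(true,y1).
Decompose g/2: k = k,  y1 = g(true,true).
Delete trivial equation k = k.
Bind y1 := g(true,true); substituting into the one remaining equation that mentions y1 gives: s = g(true,g(true,true)).
Bind s := g(true,g(true,true)); no other remaining equation mentions s.
Decompose node/2: g(z,n) = g(node(7,5),n),  g(n,node(n,n)) = g(n,y).
Decompose g/2: z = node(7,5),  n = n.
Bind z := node(7,5); no other remaining equation mentions z.
Delete trivial equation n = n.
Decompose g/2: n = n,  node(n,n) = y.
Delete trivial equation n = n.
Bind y := node(n,n). Substituting into the earlier binding gives w := node(node(n,n),g(k,node(n,n))).
MGU = { u -> g(k,n), w -> node(node(n,n),g(k,node(n,n))), y1 -> g(true,true), s -> g(true,g(true,true)), z -> node(7,5), y -> node(n,n) }, so w -> node(node(n,n),g(k,node(n,n))).

node(node(n,n),g(k,node(n,n)))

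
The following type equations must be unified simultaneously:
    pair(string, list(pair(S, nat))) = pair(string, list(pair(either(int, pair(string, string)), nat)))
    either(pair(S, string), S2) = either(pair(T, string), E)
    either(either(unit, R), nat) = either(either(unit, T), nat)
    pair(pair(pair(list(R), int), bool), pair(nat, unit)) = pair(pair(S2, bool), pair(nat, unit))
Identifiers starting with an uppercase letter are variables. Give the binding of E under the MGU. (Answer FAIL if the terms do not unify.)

Decompose pair/2: string = string,  list(pair(S, nat)) = list(pair(either(int, pair(string, string)), nat)).
Delete trivial equation string = string.
Decompose list/1: pair(S, nat) = pair(either(int, pair(string, string)), nat).
Decompose pair/2: S = either(int, pair(string, string)),  nat = nat.
Bind S := either(int, pair(string, string)); substituting into the one remaining equation that mentions S gives: either(pair(either(int, pair(string, string)), string), S2) = either(pair(T, string), E).
Delete trivial equation nat = nat.
Decompose either/2: pair(either(int, pair(string, string)), string) = pair(T, string),  S2 = E.
Decompose pair/2: either(int, pair(string, string)) = T,  string = string.
Bind T := either(int, pair(string, string)); substituting into the one remaining equation that mentions T gives: either(either(unit, R), nat) = either(either(unit, either(int, pair(string, string))), nat).
Delete trivial equation string = string.
Bind S2 := E; substituting into the one remaining equation that mentions S2 gives: pair(pair(pair(list(R), int), bool), pair(nat, unit)) = pair(pair(E, bool), pair(nat, unit)).
Decompose either/2: either(unit, R) = either(unit, either(int, pair(string, string))),  nat = nat.
Decompose either/2: unit = unit,  R = either(int, pair(string, string)).
Delete trivial equation unit = unit.
Bind R := either(int, pair(string, string)); substituting into the one remaining equation that mentions R gives: pair(pair(pair(list(either(int, pair(string, string))), int), bool), pair(nat, unit)) = pair(pair(E, bool), pair(nat, unit)).
Delete trivial equation nat = nat.
Decompose pair/2: pair(pair(list(either(int, pair(string, string))), int), bool) = pair(E, bool),  pair(nat, unit) = pair(nat, unit).
Decompose pair/2: pair(list(either(int, pair(string, string))), int) = E,  bool = bool.
Bind E := pair(list(either(int, pair(string, string))), int); no other remaining equation mentions E. Substituting into the earlier binding gives S2 := pair(list(either(int, pair(string, string))), int).
Delete trivial equation bool = bool.
Delete trivial equation pair(nat, unit) = pair(nat, unit).
MGU = { S := either(int, pair(string, string)), T := either(int, pair(string, string)), S2 := pair(list(either(int, pair(string, string))), int), R := either(int, pair(string, string)), E := pair(list(either(int, pair(string, string))), int) }, so E := pair(list(either(int, pair(string, string))), int).

pair(list(either(int, pair(string, string))), int)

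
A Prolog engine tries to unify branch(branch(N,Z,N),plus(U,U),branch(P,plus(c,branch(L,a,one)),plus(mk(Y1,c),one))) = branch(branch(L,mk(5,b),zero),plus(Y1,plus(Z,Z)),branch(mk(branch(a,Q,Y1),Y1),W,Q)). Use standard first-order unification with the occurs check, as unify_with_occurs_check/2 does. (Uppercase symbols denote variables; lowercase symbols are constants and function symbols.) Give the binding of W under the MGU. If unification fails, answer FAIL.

plus(c,branch(zero,a,one))

Decompose branch/3: branch(N,Z,N) = branch(L,mk(5,b),zero),  plus(U,U) = plus(Y1,plus(Z,Z)),  branch(P,plus(c,branch(L,a,one)),plus(mk(Y1,c),one)) = branch(mk(branch(a,Q,Y1),Y1),W,Q).
Decompose branch/3: N = L,  Z = mk(5,b),  N = zero.
Bind N := L; substituting into the one remaining equation that mentions N gives: L = zero.
Bind Z := mk(5,b); substituting into the one remaining equation that mentions Z gives: plus(U,U) = plus(Y1,plus(mk(5,b),mk(5,b))).
Bind L := zero; substituting into the one remaining equation that mentions L gives: branch(P,plus(c,branch(zero,a,one)),plus(mk(Y1,c),one)) = branch(mk(branch(a,Q,Y1),Y1),W,Q). Substituting into the earlier binding gives N := zero.
Decompose plus/2: U = Y1,  U = plus(mk(5,b),mk(5,b)).
Bind U := Y1; substituting into the one remaining equation that mentions U gives: Y1 = plus(mk(5,b),mk(5,b)).
Bind Y1 := plus(mk(5,b),mk(5,b)); substituting into the remaining equation gives: branch(P,plus(c,branch(zero,a,one)),plus(mk(plus(mk(5,b),mk(5,b)),c),one)) = branch(mk(branch(a,Q,plus(mk(5,b),mk(5,b))),plus(mk(5,b),mk(5,b))),W,Q). Substituting into the earlier binding gives U := plus(mk(5,b),mk(5,b)).
Decompose branch/3: P = mk(branch(a,Q,plus(mk(5,b),mk(5,b))),plus(mk(5,b),mk(5,b))),  plus(c,branch(zero,a,one)) = W,  plus(mk(plus(mk(5,b),mk(5,b)),c),one) = Q.
Bind P := mk(branch(a,Q,plus(mk(5,b),mk(5,b))),plus(mk(5,b),mk(5,b))); no other remaining equation mentions P.
Bind W := plus(c,branch(zero,a,one)); no other remaining equation mentions W.
Bind Q := plus(mk(plus(mk(5,b),mk(5,b)),c),one). Substituting into the earlier binding gives P := mk(branch(a,plus(mk(plus(mk(5,b),mk(5,b)),c),one),plus(mk(5,b),mk(5,b))),plus(mk(5,b),mk(5,b))).
MGU = { N = zero, Z = mk(5,b), L = zero, U = plus(mk(5,b),mk(5,b)), Y1 = plus(mk(5,b),mk(5,b)), P = mk(branch(a,plus(mk(plus(mk(5,b),mk(5,b)),c),one),plus(mk(5,b),mk(5,b))),plus(mk(5,b),mk(5,b))), W = plus(c,branch(zero,a,one)), Q = plus(mk(plus(mk(5,b),mk(5,b)),c),one) }, so W = plus(c,branch(zero,a,one)).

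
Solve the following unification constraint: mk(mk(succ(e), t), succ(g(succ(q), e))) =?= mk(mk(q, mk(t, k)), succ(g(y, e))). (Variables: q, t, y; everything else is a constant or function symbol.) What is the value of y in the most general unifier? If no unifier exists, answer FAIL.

FAIL

Decompose mk/2: mk(succ(e), t) =?= mk(q, mk(t, k)),  succ(g(succ(q), e)) =?= succ(g(y, e)).
Decompose mk/2: succ(e) =?= q,  t =?= mk(t, k).
Bind q := succ(e); substituting into the one remaining equation that mentions q gives: succ(g(succ(succ(e)), e)) =?= succ(g(y, e)).
Occurs check fails: t occurs in mk(t, k); the equation t =?= mk(t, k) has no finite solution.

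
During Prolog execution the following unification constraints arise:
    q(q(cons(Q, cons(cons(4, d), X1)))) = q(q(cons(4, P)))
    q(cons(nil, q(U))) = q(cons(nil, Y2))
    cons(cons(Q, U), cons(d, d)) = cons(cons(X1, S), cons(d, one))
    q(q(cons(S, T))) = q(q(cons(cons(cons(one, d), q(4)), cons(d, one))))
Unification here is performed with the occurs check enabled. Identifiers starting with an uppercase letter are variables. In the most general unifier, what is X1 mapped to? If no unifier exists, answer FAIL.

Decompose q/1: q(cons(Q, cons(cons(4, d), X1))) = q(cons(4, P)).
Decompose q/1: cons(Q, cons(cons(4, d), X1)) = cons(4, P).
Decompose cons/2: Q = 4,  cons(cons(4, d), X1) = P.
Bind Q := 4; substituting into the one remaining equation that mentions Q gives: cons(cons(4, U), cons(d, d)) = cons(cons(X1, S), cons(d, one)).
Bind P := cons(cons(4, d), X1); no other remaining equation mentions P.
Decompose q/1: cons(nil, q(U)) = cons(nil, Y2).
Decompose cons/2: nil = nil,  q(U) = Y2.
Delete trivial equation nil = nil.
Bind Y2 := q(U); no other remaining equation mentions Y2.
Decompose cons/2: cons(4, U) = cons(X1, S),  cons(d, d) = cons(d, one).
Decompose cons/2: 4 = X1,  U = S.
Bind X1 := 4; no other remaining equation mentions X1. Substituting into the earlier binding gives P := cons(cons(4, d), 4).
Bind U := S; no other remaining equation mentions U. Substituting into the earlier binding gives Y2 := q(S).
Decompose cons/2: d = d,  d = one.
Delete trivial equation d = d.
Clash: constants d and one differ; no unifier exists.

FAIL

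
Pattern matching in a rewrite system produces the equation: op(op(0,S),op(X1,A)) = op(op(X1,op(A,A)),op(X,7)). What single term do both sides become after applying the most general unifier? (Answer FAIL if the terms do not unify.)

Decompose op/2: op(0,S) = op(X1,op(A,A)),  op(X1,A) = op(X,7).
Decompose op/2: 0 = X1,  S = op(A,A).
Bind X1 := 0; substituting into the one remaining equation that mentions X1 gives: op(0,A) = op(X,7).
Bind S := op(A,A); no other remaining equation mentions S.
Decompose op/2: 0 = X,  A = 7.
Bind X := 0; no other remaining equation mentions X.
Bind A := 7. Substituting into the earlier binding gives S := op(7,7).
Applying the MGU to either side gives op(op(0,op(7,7)),op(0,7)).

op(op(0,op(7,7)),op(0,7))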